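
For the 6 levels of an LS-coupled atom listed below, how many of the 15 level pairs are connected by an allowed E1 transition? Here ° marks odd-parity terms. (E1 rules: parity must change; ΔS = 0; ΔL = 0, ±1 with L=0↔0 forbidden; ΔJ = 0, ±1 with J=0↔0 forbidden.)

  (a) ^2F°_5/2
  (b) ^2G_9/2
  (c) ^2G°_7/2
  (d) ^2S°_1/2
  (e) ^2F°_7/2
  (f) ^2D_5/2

4

(a)–(b): forbidden (ΔJ).
(a)–(c): forbidden (parity).
(a)–(d): forbidden (parity, ΔL, ΔJ).
(a)–(e): forbidden (parity).
(a)–(f): allowed.
(b)–(c): allowed.
(b)–(d): forbidden (ΔL, ΔJ).
(b)–(e): allowed.
(b)–(f): forbidden (parity, ΔL, ΔJ).
(c)–(d): forbidden (parity, ΔL, ΔJ).
(c)–(e): forbidden (parity).
(c)–(f): forbidden (ΔL).
(d)–(e): forbidden (parity, ΔL, ΔJ).
(d)–(f): forbidden (ΔL, ΔJ).
(e)–(f): allowed.
Allowed pairs: 4 of 15.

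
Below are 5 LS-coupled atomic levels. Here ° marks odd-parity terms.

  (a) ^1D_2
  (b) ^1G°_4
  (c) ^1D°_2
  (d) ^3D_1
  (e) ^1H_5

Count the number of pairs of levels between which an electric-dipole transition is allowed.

2

(a)–(b): forbidden (ΔL, ΔJ).
(a)–(c): allowed.
(a)–(d): forbidden (parity, ΔS).
(a)–(e): forbidden (parity, ΔL, ΔJ).
(b)–(c): forbidden (parity, ΔL, ΔJ).
(b)–(d): forbidden (ΔS, ΔL, ΔJ).
(b)–(e): allowed.
(c)–(d): forbidden (ΔS).
(c)–(e): forbidden (ΔL, ΔJ).
(d)–(e): forbidden (parity, ΔS, ΔL, ΔJ).
Allowed pairs: 2 of 10.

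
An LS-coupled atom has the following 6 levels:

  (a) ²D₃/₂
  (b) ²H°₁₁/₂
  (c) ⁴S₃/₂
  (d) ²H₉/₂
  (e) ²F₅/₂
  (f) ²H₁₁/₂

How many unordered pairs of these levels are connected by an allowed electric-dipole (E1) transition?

(a)–(b): forbidden (ΔL, ΔJ).
(a)–(c): forbidden (parity, ΔS, ΔL).
(a)–(d): forbidden (parity, ΔL, ΔJ).
(a)–(e): forbidden (parity).
(a)–(f): forbidden (parity, ΔL, ΔJ).
(b)–(c): forbidden (ΔS, ΔL, ΔJ).
(b)–(d): allowed.
(b)–(e): forbidden (ΔL, ΔJ).
(b)–(f): allowed.
(c)–(d): forbidden (parity, ΔS, ΔL, ΔJ).
(c)–(e): forbidden (parity, ΔS, ΔL).
(c)–(f): forbidden (parity, ΔS, ΔL, ΔJ).
(d)–(e): forbidden (parity, ΔL, ΔJ).
(d)–(f): forbidden (parity).
(e)–(f): forbidden (parity, ΔL, ΔJ).
Allowed pairs: 2 of 15.

2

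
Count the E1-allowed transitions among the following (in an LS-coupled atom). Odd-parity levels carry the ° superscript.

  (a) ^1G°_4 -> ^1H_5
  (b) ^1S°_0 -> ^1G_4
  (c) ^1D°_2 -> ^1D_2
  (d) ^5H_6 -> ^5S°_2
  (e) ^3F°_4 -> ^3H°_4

(a) allowed
(b) forbidden (ΔL, ΔJ fail)
(c) allowed
(d) forbidden (ΔL, ΔJ fail)
(e) forbidden (parity, ΔL fail)
Total allowed: 2 of 5.

2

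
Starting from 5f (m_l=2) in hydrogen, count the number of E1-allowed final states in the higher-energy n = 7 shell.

5

E1 requires Δl = ±1, so l_f ∈ {2, 4}; with 0 ≤ l_f ≤ n_f−1 = 6, the allowed l_f values are {2, 4}.
For l_f = 2: m_f ∈ {m_i−1, m_i, m_i+1} ∩ [−2, 2] = {1, 2} → 2 states.
For l_f = 4: m_f ∈ {m_i−1, m_i, m_i+1} ∩ [−4, 4] = {1, 2, 3} → 3 states.
Total: 5.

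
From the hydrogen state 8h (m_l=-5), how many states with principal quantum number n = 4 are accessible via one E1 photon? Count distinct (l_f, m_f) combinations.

E1 requires l_f ∈ {4, 6}, but neither lies in [0, 3], so no final state is reachable.
Total: 0.

0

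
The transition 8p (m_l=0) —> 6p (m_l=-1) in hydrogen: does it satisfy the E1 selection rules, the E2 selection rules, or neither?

E2

Δl = 1 − 1 = +0; l_i + l_f = 2.
Δm_l = -1.
E1 (Δl = ±1, |Δm_l| ≤ 1): not satisfied.
E2 (Δl = 0,±2, l_i+l_f ≥ 2, |Δm_l| ≤ 2): satisfied.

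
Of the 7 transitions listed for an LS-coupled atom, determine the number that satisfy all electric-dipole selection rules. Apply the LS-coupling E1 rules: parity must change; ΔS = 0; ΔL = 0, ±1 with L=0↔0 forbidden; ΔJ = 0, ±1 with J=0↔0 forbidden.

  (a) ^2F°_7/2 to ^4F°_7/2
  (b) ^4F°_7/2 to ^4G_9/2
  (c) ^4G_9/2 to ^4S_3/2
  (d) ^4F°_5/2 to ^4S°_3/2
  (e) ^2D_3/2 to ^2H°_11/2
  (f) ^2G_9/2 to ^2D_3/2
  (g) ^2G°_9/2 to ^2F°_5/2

(a) forbidden (parity, ΔS fail)
(b) allowed
(c) forbidden (parity, ΔL, ΔJ fail)
(d) forbidden (parity, ΔL fail)
(e) forbidden (ΔL, ΔJ fail)
(f) forbidden (parity, ΔL, ΔJ fail)
(g) forbidden (parity, ΔJ fail)
Total allowed: 1 of 7.

1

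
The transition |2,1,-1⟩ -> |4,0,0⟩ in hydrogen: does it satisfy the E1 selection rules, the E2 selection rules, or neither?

Δl = 0 − 1 = -1; l_i + l_f = 1.
Δm_l = +1.
E1 (Δl = ±1, |Δm_l| ≤ 1): satisfied.
E2 (Δl = 0,±2, l_i+l_f ≥ 2, |Δm_l| ≤ 2): not satisfied.

E1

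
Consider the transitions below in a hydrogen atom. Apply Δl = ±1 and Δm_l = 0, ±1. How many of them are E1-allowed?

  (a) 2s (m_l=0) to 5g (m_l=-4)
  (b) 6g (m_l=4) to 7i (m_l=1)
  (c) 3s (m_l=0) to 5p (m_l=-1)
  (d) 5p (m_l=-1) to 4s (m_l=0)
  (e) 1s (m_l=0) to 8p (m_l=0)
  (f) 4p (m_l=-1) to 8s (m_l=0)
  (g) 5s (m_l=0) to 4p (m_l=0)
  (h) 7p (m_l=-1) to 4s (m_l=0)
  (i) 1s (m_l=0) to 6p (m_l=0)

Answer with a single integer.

7

(a) forbidden — Δl = +4 (E1 requires Δl = ±1); Δm_l = -4 (E1 requires Δm_l = 0, ±1)
(b) forbidden — Δl = +2 (E1 requires Δl = ±1); Δm_l = -3 (E1 requires Δm_l = 0, ±1)
(c) allowed
(d) allowed
(e) allowed
(f) allowed
(g) allowed
(h) allowed
(i) allowed
Total allowed: 7 of 9.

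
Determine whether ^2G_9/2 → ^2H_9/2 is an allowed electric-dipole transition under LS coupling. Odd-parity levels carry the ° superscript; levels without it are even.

forbidden

Parity must change: even → even — ✗.
ΔS = 0: S: 1/2 → 1/2 — ✓.
ΔL = 0, ±1 (not L=0↔0): L: 4 → 5, ΔL = +1 — ✓.
ΔJ = 0, ±1 (not J=0↔0): J: 9/2 → 9/2, ΔJ = +0 — ✓.
Rule(s) violated: parity.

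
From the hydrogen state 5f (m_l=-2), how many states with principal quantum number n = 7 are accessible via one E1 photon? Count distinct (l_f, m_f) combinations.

5

E1 requires Δl = ±1, so l_f ∈ {2, 4}; with 0 ≤ l_f ≤ n_f−1 = 6, the allowed l_f values are {2, 4}.
For l_f = 2: m_f ∈ {m_i−1, m_i, m_i+1} ∩ [−2, 2] = {-2, -1} → 2 states.
For l_f = 4: m_f ∈ {m_i−1, m_i, m_i+1} ∩ [−4, 4] = {-3, -2, -1} → 3 states.
Total: 5.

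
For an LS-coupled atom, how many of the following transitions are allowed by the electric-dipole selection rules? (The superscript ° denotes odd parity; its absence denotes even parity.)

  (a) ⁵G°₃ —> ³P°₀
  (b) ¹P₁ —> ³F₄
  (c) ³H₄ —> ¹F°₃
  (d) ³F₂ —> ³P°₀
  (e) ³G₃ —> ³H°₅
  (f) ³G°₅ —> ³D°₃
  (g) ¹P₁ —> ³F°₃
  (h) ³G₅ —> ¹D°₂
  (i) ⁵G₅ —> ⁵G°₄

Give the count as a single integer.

1

(a) forbidden (parity, ΔS, ΔL, ΔJ fail)
(b) forbidden (parity, ΔS, ΔL, ΔJ fail)
(c) forbidden (ΔS, ΔL fail)
(d) forbidden (ΔL, ΔJ fail)
(e) forbidden (ΔJ fails)
(f) forbidden (parity, ΔL, ΔJ fail)
(g) forbidden (ΔS, ΔL, ΔJ fail)
(h) forbidden (ΔS, ΔL, ΔJ fail)
(i) allowed
Total allowed: 1 of 9.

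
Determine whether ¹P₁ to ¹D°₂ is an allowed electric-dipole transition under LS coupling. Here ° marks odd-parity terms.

allowed

Parity must change: even → odd — ok.
ΔS = 0: S: 0 → 0 — ok.
ΔL = 0, ±1 (not L=0↔0): L: 1 → 2, ΔL = +1 — ok.
ΔJ = 0, ±1 (not J=0↔0): J: 1 → 2, ΔJ = +1 — ok.
All four E1 rules are satisfied.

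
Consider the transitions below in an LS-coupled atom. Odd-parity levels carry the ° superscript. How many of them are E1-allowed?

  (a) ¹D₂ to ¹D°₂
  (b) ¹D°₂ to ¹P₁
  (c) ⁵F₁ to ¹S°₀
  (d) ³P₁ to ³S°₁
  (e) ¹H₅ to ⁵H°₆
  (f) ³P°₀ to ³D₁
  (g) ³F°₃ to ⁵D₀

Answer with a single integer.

4

(a) allowed
(b) allowed
(c) forbidden (ΔS, ΔL fail)
(d) allowed
(e) forbidden (ΔS fails)
(f) allowed
(g) forbidden (ΔS, ΔJ fail)
Total allowed: 4 of 7.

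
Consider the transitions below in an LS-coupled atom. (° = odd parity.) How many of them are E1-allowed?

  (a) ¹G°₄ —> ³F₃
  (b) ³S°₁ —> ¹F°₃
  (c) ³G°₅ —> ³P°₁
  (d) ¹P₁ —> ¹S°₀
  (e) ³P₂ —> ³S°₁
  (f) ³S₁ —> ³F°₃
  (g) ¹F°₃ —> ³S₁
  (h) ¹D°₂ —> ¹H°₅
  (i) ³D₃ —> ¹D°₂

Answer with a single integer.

(a) forbidden (ΔS fails)
(b) forbidden (parity, ΔS, ΔL, ΔJ fail)
(c) forbidden (parity, ΔL, ΔJ fail)
(d) allowed
(e) allowed
(f) forbidden (ΔL, ΔJ fail)
(g) forbidden (ΔS, ΔL, ΔJ fail)
(h) forbidden (parity, ΔL, ΔJ fail)
(i) forbidden (ΔS fails)
Total allowed: 2 of 9.

2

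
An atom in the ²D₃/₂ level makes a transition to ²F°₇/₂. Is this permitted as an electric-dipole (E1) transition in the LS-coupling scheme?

forbidden

Initial level: S=1/2, L=2, J=3/2, parity even. Final level: S=1/2, L=3, J=7/2, parity odd.
Parity must change: even → odd — ok.
ΔS = 0: S: 1/2 → 1/2 — ok.
ΔL = 0, ±1 (not L=0↔0): L: 2 → 3, ΔL = +1 — ok.
ΔJ = 0, ±1 (not J=0↔0): J: 3/2 → 7/2, ΔJ = +2 — fails.
Rule(s) violated: ΔJ.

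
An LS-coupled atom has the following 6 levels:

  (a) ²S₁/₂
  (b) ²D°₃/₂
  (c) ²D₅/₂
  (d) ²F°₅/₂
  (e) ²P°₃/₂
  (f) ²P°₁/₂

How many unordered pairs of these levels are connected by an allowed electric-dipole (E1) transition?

5

(a)–(b): forbidden (ΔL).
(a)–(c): forbidden (parity, ΔL, ΔJ).
(a)–(d): forbidden (ΔL, ΔJ).
(a)–(e): allowed.
(a)–(f): allowed.
(b)–(c): allowed.
(b)–(d): forbidden (parity).
(b)–(e): forbidden (parity).
(b)–(f): forbidden (parity).
(c)–(d): allowed.
(c)–(e): allowed.
(c)–(f): forbidden (ΔJ).
(d)–(e): forbidden (parity, ΔL).
(d)–(f): forbidden (parity, ΔL, ΔJ).
(e)–(f): forbidden (parity).
Allowed pairs: 5 of 15.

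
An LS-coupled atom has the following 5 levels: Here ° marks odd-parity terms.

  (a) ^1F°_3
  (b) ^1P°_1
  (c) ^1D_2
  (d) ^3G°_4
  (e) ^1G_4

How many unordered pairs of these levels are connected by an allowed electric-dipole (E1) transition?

(a)–(b): forbidden (parity, ΔL, ΔJ).
(a)–(c): allowed.
(a)–(d): forbidden (parity, ΔS).
(a)–(e): allowed.
(b)–(c): allowed.
(b)–(d): forbidden (parity, ΔS, ΔL, ΔJ).
(b)–(e): forbidden (ΔL, ΔJ).
(c)–(d): forbidden (ΔS, ΔL, ΔJ).
(c)–(e): forbidden (parity, ΔL, ΔJ).
(d)–(e): forbidden (ΔS).
Allowed pairs: 3 of 10.

3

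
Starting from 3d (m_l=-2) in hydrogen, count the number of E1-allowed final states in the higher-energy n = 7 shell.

E1 requires Δl = ±1, so l_f ∈ {1, 3}; with 0 ≤ l_f ≤ n_f−1 = 6, the allowed l_f values are {1, 3}.
For l_f = 1: m_f ∈ {m_i−1, m_i, m_i+1} ∩ [−1, 1] = {-1} → 1 state.
For l_f = 3: m_f ∈ {m_i−1, m_i, m_i+1} ∩ [−3, 3] = {-3, -2, -1} → 3 states.
Total: 4.

4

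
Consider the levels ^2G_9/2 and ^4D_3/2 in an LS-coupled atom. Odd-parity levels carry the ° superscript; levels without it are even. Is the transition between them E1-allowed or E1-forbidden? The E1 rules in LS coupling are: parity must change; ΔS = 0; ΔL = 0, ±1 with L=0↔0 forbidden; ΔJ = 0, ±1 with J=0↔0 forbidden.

forbidden

ΔS = 0: S: 1/2 → 3/2 — ✗.
Parity must change: even → even — ✗.
ΔL = 0, ±1 (not L=0↔0): L: 4 → 2, ΔL = -2 — ✗.
ΔJ = 0, ±1 (not J=0↔0): J: 9/2 → 3/2, ΔJ = -3 — ✗.
Rule(s) violated: parity, ΔS, ΔL, ΔJ.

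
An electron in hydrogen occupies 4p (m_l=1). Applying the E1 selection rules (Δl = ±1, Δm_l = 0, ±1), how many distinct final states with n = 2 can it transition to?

1

E1 requires Δl = ±1, so l_f ∈ {0, 2}; with 0 ≤ l_f ≤ n_f−1 = 1, the allowed l_f values are {0}.
For l_f = 0: m_f ∈ {m_i−1, m_i, m_i+1} ∩ [−0, 0] = {0} → 1 state.
Total: 1.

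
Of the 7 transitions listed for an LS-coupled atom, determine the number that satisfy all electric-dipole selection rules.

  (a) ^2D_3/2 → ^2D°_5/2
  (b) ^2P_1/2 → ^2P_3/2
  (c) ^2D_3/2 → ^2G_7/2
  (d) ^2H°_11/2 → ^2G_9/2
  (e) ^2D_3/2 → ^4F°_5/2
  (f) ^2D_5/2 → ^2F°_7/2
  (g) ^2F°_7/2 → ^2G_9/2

(a) allowed
(b) forbidden (parity fails)
(c) forbidden (parity, ΔL, ΔJ fail)
(d) allowed
(e) forbidden (ΔS fails)
(f) allowed
(g) allowed
Total allowed: 4 of 7.

4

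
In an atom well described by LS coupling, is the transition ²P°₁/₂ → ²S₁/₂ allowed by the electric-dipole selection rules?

Reading off the term symbols: S 1/2→1/2, L 1→0, J 1/2→1/2, parity odd→even.
Parity must change: odd → even — ✓.
ΔS = 0: S: 1/2 → 1/2 — ✓.
ΔL = 0, ±1 (not L=0↔0): L: 1 → 0, ΔL = -1 — ✓.
ΔJ = 0, ±1 (not J=0↔0): J: 1/2 → 1/2, ΔJ = +0 — ✓.
All four E1 rules are satisfied.

allowed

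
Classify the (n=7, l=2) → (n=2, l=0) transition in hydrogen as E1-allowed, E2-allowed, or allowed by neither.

E2

Δl = 0 − 2 = -2; l_i + l_f = 2.
E1 (Δl = ±1): not satisfied.
E2 (Δl = 0,±2, l_i+l_f ≥ 2): satisfied.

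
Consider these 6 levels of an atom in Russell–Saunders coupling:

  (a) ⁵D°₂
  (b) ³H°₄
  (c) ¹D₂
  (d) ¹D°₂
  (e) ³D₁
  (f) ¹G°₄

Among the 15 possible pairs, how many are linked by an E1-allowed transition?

(a)–(b): forbidden (parity, ΔS, ΔL, ΔJ).
(a)–(c): forbidden (ΔS).
(a)–(d): forbidden (parity, ΔS).
(a)–(e): forbidden (ΔS).
(a)–(f): forbidden (parity, ΔS, ΔL, ΔJ).
(b)–(c): forbidden (ΔS, ΔL, ΔJ).
(b)–(d): forbidden (parity, ΔS, ΔL, ΔJ).
(b)–(e): forbidden (ΔL, ΔJ).
(b)–(f): forbidden (parity, ΔS).
(c)–(d): allowed.
(c)–(e): forbidden (parity, ΔS).
(c)–(f): forbidden (ΔL, ΔJ).
(d)–(e): forbidden (ΔS).
(d)–(f): forbidden (parity, ΔL, ΔJ).
(e)–(f): forbidden (ΔS, ΔL, ΔJ).
Allowed pairs: 1 of 15.

1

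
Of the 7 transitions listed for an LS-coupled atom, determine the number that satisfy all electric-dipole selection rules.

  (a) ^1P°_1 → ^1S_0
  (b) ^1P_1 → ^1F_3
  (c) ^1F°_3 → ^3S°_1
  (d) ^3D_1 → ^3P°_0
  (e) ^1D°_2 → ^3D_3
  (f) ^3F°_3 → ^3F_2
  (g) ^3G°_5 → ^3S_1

3

(a) allowed
(b) forbidden (parity, ΔL, ΔJ fail)
(c) forbidden (parity, ΔS, ΔL, ΔJ fail)
(d) allowed
(e) forbidden (ΔS fails)
(f) allowed
(g) forbidden (ΔL, ΔJ fail)
Total allowed: 3 of 7.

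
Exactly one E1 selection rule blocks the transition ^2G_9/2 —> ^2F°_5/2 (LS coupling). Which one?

the ΔJ = 0, ±1 rule

Parity must change: even → odd — ✓.
ΔS = 0: S: 1/2 → 1/2 — ✓.
ΔL = 0, ±1 (not L=0↔0): L: 4 → 3, ΔL = -1 — ✓.
ΔJ = 0, ±1 (not J=0↔0): J: 9/2 → 5/2, ΔJ = -2 — ✗.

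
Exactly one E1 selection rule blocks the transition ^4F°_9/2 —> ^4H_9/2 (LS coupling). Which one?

Parity must change: odd → even — passes.
ΔS = 0: S: 3/2 → 3/2 — passes.
ΔL = 0, ±1 (not L=0↔0): L: 3 → 5, ΔL = +2 — fails.
ΔJ = 0, ±1 (not J=0↔0): J: 9/2 → 9/2, ΔJ = +0 — passes.

the ΔL = 0, ±1 rule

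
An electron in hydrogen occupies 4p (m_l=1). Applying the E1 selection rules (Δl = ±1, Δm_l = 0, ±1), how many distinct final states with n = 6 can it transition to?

4

E1 requires Δl = ±1, so l_f ∈ {0, 2}; with 0 ≤ l_f ≤ n_f−1 = 5, the allowed l_f values are {0, 2}.
For l_f = 0: m_f ∈ {m_i−1, m_i, m_i+1} ∩ [−0, 0] = {0} → 1 state.
For l_f = 2: m_f ∈ {m_i−1, m_i, m_i+1} ∩ [−2, 2] = {0, 1, 2} → 3 states.
Total: 4.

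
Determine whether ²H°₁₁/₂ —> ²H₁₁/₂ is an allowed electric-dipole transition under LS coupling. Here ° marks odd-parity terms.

Initial level: S=1/2, L=5, J=11/2, parity odd. Final level: S=1/2, L=5, J=11/2, parity even.
Parity must change: odd → even — ✓.
ΔJ = 0, ±1 (not J=0↔0): J: 11/2 → 11/2, ΔJ = +0 — ✓.
ΔL = 0, ±1 (not L=0↔0): L: 5 → 5, ΔL = +0 — ✓.
ΔS = 0: S: 1/2 → 1/2 — ✓.
All four E1 rules are satisfied.

allowed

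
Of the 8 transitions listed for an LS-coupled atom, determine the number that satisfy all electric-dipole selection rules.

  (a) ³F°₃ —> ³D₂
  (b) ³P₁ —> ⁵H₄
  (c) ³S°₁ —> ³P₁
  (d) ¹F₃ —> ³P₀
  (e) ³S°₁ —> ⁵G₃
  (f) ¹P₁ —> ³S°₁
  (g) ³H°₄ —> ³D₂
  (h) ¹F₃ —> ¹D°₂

3

(a) allowed
(b) forbidden (parity, ΔS, ΔL, ΔJ fail)
(c) allowed
(d) forbidden (parity, ΔS, ΔL, ΔJ fail)
(e) forbidden (ΔS, ΔL, ΔJ fail)
(f) forbidden (ΔS fails)
(g) forbidden (ΔL, ΔJ fail)
(h) allowed
Total allowed: 3 of 8.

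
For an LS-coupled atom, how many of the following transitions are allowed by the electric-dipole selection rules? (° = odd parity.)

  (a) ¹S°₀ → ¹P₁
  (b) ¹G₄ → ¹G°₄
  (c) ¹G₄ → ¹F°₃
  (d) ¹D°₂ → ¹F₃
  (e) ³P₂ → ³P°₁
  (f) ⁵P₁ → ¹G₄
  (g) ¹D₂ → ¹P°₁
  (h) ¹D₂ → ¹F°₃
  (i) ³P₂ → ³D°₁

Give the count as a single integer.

(a) allowed
(b) allowed
(c) allowed
(d) allowed
(e) allowed
(f) forbidden (parity, ΔS, ΔL, ΔJ fail)
(g) allowed
(h) allowed
(i) allowed
Total allowed: 8 of 9.

8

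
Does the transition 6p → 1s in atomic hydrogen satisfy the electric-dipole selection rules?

allowed

Δl = 0 − 1 = -1; the E1 rule Δl = ±1 is satisfied.
All E1 selection rules are satisfied.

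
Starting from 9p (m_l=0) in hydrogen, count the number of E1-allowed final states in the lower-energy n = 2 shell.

E1 requires Δl = ±1, so l_f ∈ {0, 2}; with 0 ≤ l_f ≤ n_f−1 = 1, the allowed l_f values are {0}.
For l_f = 0: m_f ∈ {m_i−1, m_i, m_i+1} ∩ [−0, 0] = {0} → 1 state.
Total: 1.

1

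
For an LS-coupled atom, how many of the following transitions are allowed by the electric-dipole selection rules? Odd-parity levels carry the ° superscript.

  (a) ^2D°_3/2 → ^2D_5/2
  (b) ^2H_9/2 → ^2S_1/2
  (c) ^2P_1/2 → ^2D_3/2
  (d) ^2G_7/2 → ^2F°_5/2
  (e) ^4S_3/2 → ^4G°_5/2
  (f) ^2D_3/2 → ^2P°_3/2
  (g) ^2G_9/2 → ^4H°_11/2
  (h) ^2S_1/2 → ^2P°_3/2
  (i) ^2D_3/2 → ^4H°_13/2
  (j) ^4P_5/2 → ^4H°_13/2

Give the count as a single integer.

(a) allowed
(b) forbidden (parity, ΔL, ΔJ fail)
(c) forbidden (parity fails)
(d) allowed
(e) forbidden (ΔL fails)
(f) allowed
(g) forbidden (ΔS fails)
(h) allowed
(i) forbidden (ΔS, ΔL, ΔJ fail)
(j) forbidden (ΔL, ΔJ fail)
Total allowed: 4 of 10.

4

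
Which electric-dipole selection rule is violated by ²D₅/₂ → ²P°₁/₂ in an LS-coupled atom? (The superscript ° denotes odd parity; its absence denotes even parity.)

the ΔJ = 0, ±1 rule

Parity must change: even → odd — ok.
ΔS = 0: S: 1/2 → 1/2 — ok.
ΔL = 0, ±1 (not L=0↔0): L: 2 → 1, ΔL = -1 — ok.
ΔJ = 0, ±1 (not J=0↔0): J: 5/2 → 1/2, ΔJ = -2 — fails.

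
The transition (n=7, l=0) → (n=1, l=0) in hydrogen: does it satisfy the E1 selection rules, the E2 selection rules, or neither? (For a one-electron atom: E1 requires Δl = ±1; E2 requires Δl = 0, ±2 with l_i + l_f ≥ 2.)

neither

Δl = 0 − 0 = +0; l_i + l_f = 0.
E1 (Δl = ±1): not satisfied.
E2 (Δl = 0,±2, l_i+l_f ≥ 2): not satisfied.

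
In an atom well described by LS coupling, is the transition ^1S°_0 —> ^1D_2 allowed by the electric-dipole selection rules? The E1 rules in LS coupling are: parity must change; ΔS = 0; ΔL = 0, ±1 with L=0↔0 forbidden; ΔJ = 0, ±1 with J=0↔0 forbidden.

ΔL = 0, ±1 (not L=0↔0): L: 0 → 2, ΔL = +2 — ✗.
ΔJ = 0, ±1 (not J=0↔0): J: 0 → 2, ΔJ = +2 — ✗.
Parity must change: odd → even — ✓.
ΔS = 0: S: 0 → 0 — ✓.
Rule(s) violated: ΔL, ΔJ.

forbidden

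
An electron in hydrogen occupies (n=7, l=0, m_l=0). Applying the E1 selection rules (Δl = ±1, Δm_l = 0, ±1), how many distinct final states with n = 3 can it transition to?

E1 requires Δl = ±1, so l_f ∈ {-1, 1}; with 0 ≤ l_f ≤ n_f−1 = 2, the allowed l_f values are {1}.
For l_f = 1: m_f ∈ {m_i−1, m_i, m_i+1} ∩ [−1, 1] = {-1, 0, 1} → 3 states.
Total: 3.

3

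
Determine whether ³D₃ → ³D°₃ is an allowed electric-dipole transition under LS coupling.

ΔL = 0, ±1 (not L=0↔0): L: 2 → 2, ΔL = +0 — ok.
ΔJ = 0, ±1 (not J=0↔0): J: 3 → 3, ΔJ = +0 — ok.
ΔS = 0: S: 1 → 1 — ok.
Parity must change: even → odd — ok.
All four E1 rules are satisfied.

allowed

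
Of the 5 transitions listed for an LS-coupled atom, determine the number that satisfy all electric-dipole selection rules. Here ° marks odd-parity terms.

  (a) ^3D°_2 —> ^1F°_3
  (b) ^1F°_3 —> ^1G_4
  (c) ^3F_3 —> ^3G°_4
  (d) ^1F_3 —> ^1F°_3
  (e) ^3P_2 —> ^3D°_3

(a) forbidden (parity, ΔS fail)
(b) allowed
(c) allowed
(d) allowed
(e) allowed
Total allowed: 4 of 5.

4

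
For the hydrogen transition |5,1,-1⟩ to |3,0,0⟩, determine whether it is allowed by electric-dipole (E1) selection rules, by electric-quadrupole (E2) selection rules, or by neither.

E1

Δl = 0 − 1 = -1; l_i + l_f = 1.
Δm_l = +1.
E1 (Δl = ±1, |Δm_l| ≤ 1): satisfied.
E2 (Δl = 0,±2, l_i+l_f ≥ 2, |Δm_l| ≤ 2): not satisfied.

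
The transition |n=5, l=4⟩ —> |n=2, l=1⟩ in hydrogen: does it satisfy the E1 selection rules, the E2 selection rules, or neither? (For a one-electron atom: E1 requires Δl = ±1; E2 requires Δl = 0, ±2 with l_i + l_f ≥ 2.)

Δl = 1 − 4 = -3; l_i + l_f = 5.
E1 (Δl = ±1): not satisfied.
E2 (Δl = 0,±2, l_i+l_f ≥ 2): not satisfied.

neither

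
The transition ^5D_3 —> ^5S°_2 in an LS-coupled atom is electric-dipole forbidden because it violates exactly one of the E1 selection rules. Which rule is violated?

Reading off the term symbols: S 2→2, L 2→0, J 3→2, parity even→odd.
Parity must change: even → odd — ✓.
ΔS = 0: S: 2 → 2 — ✓.
ΔL = 0, ±1 (not L=0↔0): L: 2 → 0, ΔL = -2 — ✗.
ΔJ = 0, ±1 (not J=0↔0): J: 3 → 2, ΔJ = -1 — ✓.

the ΔL = 0, ±1 rule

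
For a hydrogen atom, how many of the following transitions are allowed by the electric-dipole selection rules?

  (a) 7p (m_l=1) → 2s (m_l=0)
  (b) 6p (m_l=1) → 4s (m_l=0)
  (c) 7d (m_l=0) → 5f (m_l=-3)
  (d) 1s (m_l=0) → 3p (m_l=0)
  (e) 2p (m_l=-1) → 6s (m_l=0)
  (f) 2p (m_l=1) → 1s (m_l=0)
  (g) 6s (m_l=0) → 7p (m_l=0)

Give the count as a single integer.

6

(a) allowed
(b) allowed
(c) forbidden — Δm_l = -3 (E1 requires Δm_l = 0, ±1)
(d) allowed
(e) allowed
(f) allowed
(g) allowed
Total allowed: 6 of 7.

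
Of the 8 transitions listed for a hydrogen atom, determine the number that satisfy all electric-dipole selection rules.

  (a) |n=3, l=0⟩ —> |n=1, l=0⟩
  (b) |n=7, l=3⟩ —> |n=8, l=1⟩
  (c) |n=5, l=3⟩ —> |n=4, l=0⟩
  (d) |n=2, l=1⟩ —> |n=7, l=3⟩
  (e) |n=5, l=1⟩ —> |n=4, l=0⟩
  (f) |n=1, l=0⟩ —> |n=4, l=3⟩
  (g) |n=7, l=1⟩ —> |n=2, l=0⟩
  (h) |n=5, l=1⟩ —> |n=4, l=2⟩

3

(a) forbidden — Δl = +0 (E1 requires Δl = ±1)
(b) forbidden — Δl = -2 (E1 requires Δl = ±1)
(c) forbidden — Δl = -3 (E1 requires Δl = ±1)
(d) forbidden — Δl = +2 (E1 requires Δl = ±1)
(e) allowed
(f) forbidden — Δl = +3 (E1 requires Δl = ±1)
(g) allowed
(h) allowed
Total allowed: 3 of 8.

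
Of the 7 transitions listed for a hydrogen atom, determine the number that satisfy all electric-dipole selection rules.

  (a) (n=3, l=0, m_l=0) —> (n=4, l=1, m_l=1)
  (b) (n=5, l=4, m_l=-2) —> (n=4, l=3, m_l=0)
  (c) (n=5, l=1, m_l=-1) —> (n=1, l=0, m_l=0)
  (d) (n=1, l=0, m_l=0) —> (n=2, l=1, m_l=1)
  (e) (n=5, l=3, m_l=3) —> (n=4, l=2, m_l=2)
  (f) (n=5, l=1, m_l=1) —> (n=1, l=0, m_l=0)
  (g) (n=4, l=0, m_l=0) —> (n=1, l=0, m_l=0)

5

(a) allowed
(b) forbidden — Δm_l = +2 (E1 requires Δm_l = 0, ±1)
(c) allowed
(d) allowed
(e) allowed
(f) allowed
(g) forbidden — Δl = +0 (E1 requires Δl = ±1)
Total allowed: 5 of 7.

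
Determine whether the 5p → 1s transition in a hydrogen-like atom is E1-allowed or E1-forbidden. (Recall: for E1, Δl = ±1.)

allowed

Δl = 0 − 1 = -1; the E1 rule Δl = ±1 is satisfied.
All E1 selection rules are satisfied.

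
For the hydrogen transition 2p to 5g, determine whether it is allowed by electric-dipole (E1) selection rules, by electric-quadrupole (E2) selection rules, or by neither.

Δl = 4 − 1 = +3; l_i + l_f = 5.
E1 (Δl = ±1): not satisfied.
E2 (Δl = 0,±2, l_i+l_f ≥ 2): not satisfied.

neither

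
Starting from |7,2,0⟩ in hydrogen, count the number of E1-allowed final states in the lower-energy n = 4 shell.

6

E1 requires Δl = ±1, so l_f ∈ {1, 3}; with 0 ≤ l_f ≤ n_f−1 = 3, the allowed l_f values are {1, 3}.
For l_f = 1: m_f ∈ {m_i−1, m_i, m_i+1} ∩ [−1, 1] = {-1, 0, 1} → 3 states.
For l_f = 3: m_f ∈ {m_i−1, m_i, m_i+1} ∩ [−3, 3] = {-1, 0, 1} → 3 states.
Total: 6.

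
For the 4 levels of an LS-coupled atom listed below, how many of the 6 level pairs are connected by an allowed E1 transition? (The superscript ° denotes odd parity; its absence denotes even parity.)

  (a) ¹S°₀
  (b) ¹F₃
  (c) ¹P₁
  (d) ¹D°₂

3

(a)–(b): forbidden (ΔL, ΔJ).
(a)–(c): allowed.
(a)–(d): forbidden (parity, ΔL, ΔJ).
(b)–(c): forbidden (parity, ΔL, ΔJ).
(b)–(d): allowed.
(c)–(d): allowed.
Allowed pairs: 3 of 6.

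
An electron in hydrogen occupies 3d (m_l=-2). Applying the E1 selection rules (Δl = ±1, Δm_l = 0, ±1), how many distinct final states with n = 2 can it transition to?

E1 requires Δl = ±1, so l_f ∈ {1, 3}; with 0 ≤ l_f ≤ n_f−1 = 1, the allowed l_f values are {1}.
For l_f = 1: m_f ∈ {m_i−1, m_i, m_i+1} ∩ [−1, 1] = {-1} → 1 state.
Total: 1.

1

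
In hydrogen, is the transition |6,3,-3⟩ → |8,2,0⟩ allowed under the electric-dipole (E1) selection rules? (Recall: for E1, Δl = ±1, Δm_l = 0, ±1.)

forbidden

Δl = 2 − 3 = -1; the E1 rule Δl = ±1 is satisfied.
m_l: -3 → 0 (Δm_l = +3). |Δm_l| ≤ 1 violated.
The transition is electric-dipole forbidden.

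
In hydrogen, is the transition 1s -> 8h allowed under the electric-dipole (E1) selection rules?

Δl = 5 − 0 = +5; the E1 rule Δl = ±1 is fails.
The transition is electric-dipole forbidden.

forbidden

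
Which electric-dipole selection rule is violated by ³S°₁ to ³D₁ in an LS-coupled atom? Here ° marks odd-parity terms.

Parity must change: odd → even — passes.
ΔS = 0: S: 1 → 1 — passes.
ΔL = 0, ±1 (not L=0↔0): L: 0 → 2, ΔL = +2 — fails.
ΔJ = 0, ±1 (not J=0↔0): J: 1 → 1, ΔJ = +0 — passes.

the ΔL = 0, ±1 rule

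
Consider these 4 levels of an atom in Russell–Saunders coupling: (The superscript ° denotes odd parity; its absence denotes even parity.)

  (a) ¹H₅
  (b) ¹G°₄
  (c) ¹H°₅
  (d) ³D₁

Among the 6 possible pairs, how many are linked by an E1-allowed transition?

2

(a)–(b): allowed.
(a)–(c): allowed.
(a)–(d): forbidden (parity, ΔS, ΔL, ΔJ).
(b)–(c): forbidden (parity).
(b)–(d): forbidden (ΔS, ΔL, ΔJ).
(c)–(d): forbidden (ΔS, ΔL, ΔJ).
Allowed pairs: 2 of 6.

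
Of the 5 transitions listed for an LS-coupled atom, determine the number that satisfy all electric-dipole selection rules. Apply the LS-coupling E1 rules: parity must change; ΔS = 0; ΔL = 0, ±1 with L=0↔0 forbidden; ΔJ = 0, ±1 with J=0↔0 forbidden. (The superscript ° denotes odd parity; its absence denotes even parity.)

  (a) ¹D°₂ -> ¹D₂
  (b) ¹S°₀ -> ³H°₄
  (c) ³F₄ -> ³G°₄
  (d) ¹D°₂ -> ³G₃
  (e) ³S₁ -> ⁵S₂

(a) allowed
(b) forbidden (parity, ΔS, ΔL, ΔJ fail)
(c) allowed
(d) forbidden (ΔS, ΔL fail)
(e) forbidden (parity, ΔS, ΔL fail)
Total allowed: 2 of 5.

2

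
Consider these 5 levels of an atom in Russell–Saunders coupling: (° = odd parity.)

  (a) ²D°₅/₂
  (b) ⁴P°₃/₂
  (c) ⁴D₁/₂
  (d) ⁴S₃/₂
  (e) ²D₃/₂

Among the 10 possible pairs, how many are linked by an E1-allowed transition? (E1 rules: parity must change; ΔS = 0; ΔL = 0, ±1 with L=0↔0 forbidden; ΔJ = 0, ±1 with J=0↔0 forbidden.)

3

(a)–(b): forbidden (parity, ΔS).
(a)–(c): forbidden (ΔS, ΔJ).
(a)–(d): forbidden (ΔS, ΔL).
(a)–(e): allowed.
(b)–(c): allowed.
(b)–(d): allowed.
(b)–(e): forbidden (ΔS).
(c)–(d): forbidden (parity, ΔL).
(c)–(e): forbidden (parity, ΔS).
(d)–(e): forbidden (parity, ΔS, ΔL).
Allowed pairs: 3 of 10.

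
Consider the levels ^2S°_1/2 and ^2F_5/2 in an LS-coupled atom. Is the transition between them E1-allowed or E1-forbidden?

Parity must change: odd → even — satisfied.
ΔS = 0: S: 1/2 → 1/2 — satisfied.
ΔL = 0, ±1 (not L=0↔0): L: 0 → 3, ΔL = +3 — violated.
ΔJ = 0, ±1 (not J=0↔0): J: 1/2 → 5/2, ΔJ = +2 — violated.
Rule(s) violated: ΔL, ΔJ.

forbidden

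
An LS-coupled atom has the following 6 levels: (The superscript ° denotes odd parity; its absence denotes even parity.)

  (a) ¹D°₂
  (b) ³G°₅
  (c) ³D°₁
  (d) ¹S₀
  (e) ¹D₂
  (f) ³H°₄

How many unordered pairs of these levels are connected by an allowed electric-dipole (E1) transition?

(a)–(b): forbidden (parity, ΔS, ΔL, ΔJ).
(a)–(c): forbidden (parity, ΔS).
(a)–(d): forbidden (ΔL, ΔJ).
(a)–(e): allowed.
(a)–(f): forbidden (parity, ΔS, ΔL, ΔJ).
(b)–(c): forbidden (parity, ΔL, ΔJ).
(b)–(d): forbidden (ΔS, ΔL, ΔJ).
(b)–(e): forbidden (ΔS, ΔL, ΔJ).
(b)–(f): forbidden (parity).
(c)–(d): forbidden (ΔS, ΔL).
(c)–(e): forbidden (ΔS).
(c)–(f): forbidden (parity, ΔL, ΔJ).
(d)–(e): forbidden (parity, ΔL, ΔJ).
(d)–(f): forbidden (ΔS, ΔL, ΔJ).
(e)–(f): forbidden (ΔS, ΔL, ΔJ).
Allowed pairs: 1 of 15.

1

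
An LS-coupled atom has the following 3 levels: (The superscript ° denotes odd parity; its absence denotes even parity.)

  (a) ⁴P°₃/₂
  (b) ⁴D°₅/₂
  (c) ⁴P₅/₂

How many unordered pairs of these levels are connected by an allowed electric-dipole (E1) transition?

2

(a)–(b): forbidden (parity).
(a)–(c): allowed.
(b)–(c): allowed.
Allowed pairs: 2 of 3.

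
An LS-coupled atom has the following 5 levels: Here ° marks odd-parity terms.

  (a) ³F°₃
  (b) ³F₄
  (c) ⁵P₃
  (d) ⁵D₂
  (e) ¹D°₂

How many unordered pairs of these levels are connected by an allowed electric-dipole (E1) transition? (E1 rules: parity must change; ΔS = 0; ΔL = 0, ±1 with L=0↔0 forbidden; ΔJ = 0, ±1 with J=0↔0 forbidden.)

(a)–(b): allowed.
(a)–(c): forbidden (ΔS, ΔL).
(a)–(d): forbidden (ΔS).
(a)–(e): forbidden (parity, ΔS).
(b)–(c): forbidden (parity, ΔS, ΔL).
(b)–(d): forbidden (parity, ΔS, ΔJ).
(b)–(e): forbidden (ΔS, ΔJ).
(c)–(d): forbidden (parity).
(c)–(e): forbidden (ΔS).
(d)–(e): forbidden (ΔS).
Allowed pairs: 1 of 10.

1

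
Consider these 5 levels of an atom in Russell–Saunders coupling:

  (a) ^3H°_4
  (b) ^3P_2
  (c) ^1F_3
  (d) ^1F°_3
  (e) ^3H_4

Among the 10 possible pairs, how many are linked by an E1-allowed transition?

2

(a)–(b): forbidden (ΔL, ΔJ).
(a)–(c): forbidden (ΔS, ΔL).
(a)–(d): forbidden (parity, ΔS, ΔL).
(a)–(e): allowed.
(b)–(c): forbidden (parity, ΔS, ΔL).
(b)–(d): forbidden (ΔS, ΔL).
(b)–(e): forbidden (parity, ΔL, ΔJ).
(c)–(d): allowed.
(c)–(e): forbidden (parity, ΔS, ΔL).
(d)–(e): forbidden (ΔS, ΔL).
Allowed pairs: 2 of 10.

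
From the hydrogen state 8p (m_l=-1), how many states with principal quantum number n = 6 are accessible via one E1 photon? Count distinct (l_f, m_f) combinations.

E1 requires Δl = ±1, so l_f ∈ {0, 2}; with 0 ≤ l_f ≤ n_f−1 = 5, the allowed l_f values are {0, 2}.
For l_f = 0: m_f ∈ {m_i−1, m_i, m_i+1} ∩ [−0, 0] = {0} → 1 state.
For l_f = 2: m_f ∈ {m_i−1, m_i, m_i+1} ∩ [−2, 2] = {-2, -1, 0} → 3 states.
Total: 4.

4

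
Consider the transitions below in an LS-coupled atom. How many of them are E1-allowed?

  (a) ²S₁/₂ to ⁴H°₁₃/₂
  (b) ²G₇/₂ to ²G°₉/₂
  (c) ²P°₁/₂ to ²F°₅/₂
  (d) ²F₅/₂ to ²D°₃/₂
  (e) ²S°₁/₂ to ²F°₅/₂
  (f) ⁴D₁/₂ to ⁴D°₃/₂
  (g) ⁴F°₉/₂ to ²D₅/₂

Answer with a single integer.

(a) forbidden (ΔS, ΔL, ΔJ fail)
(b) allowed
(c) forbidden (parity, ΔL, ΔJ fail)
(d) allowed
(e) forbidden (parity, ΔL, ΔJ fail)
(f) allowed
(g) forbidden (ΔS, ΔJ fail)
Total allowed: 3 of 7.

3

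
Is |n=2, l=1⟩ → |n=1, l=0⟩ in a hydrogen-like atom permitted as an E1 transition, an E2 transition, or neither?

Δl = 0 − 1 = -1; l_i + l_f = 1.
E1 (Δl = ±1): satisfied.
E2 (Δl = 0,±2, l_i+l_f ≥ 2): not satisfied.

E1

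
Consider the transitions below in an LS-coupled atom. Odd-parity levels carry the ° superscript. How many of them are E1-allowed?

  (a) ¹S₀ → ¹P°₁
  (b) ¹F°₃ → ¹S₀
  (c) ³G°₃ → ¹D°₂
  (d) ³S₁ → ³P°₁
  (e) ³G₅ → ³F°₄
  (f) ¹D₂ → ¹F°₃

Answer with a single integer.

(a) allowed
(b) forbidden (ΔL, ΔJ fail)
(c) forbidden (parity, ΔS, ΔL fail)
(d) allowed
(e) allowed
(f) allowed
Total allowed: 4 of 6.

4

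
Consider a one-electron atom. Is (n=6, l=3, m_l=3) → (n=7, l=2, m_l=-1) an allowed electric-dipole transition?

Δl = 2 − 3 = -1; the E1 rule Δl = ±1 is ok.
Δm_l = -1 − (3) = -4. E1 requires Δm_l = 0, ±1: fails.
The transition is electric-dipole forbidden.

forbidden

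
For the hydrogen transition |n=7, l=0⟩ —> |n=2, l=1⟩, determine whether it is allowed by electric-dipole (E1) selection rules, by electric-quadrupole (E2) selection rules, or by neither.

Δl = 1 − 0 = +1; l_i + l_f = 1.
E1 (Δl = ±1): satisfied.
E2 (Δl = 0,±2, l_i+l_f ≥ 2): not satisfied.

E1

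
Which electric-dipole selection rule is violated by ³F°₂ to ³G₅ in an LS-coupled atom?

the ΔJ = 0, ±1 rule

Initial level: S=1, L=3, J=2, parity odd. Final level: S=1, L=4, J=5, parity even.
ΔS = 0: S: 1 → 1 — ✓.
Parity must change: odd → even — ✓.
ΔL = 0, ±1 (not L=0↔0): L: 3 → 4, ΔL = +1 — ✓.
ΔJ = 0, ±1 (not J=0↔0): J: 2 → 5, ΔJ = +3 — ✗.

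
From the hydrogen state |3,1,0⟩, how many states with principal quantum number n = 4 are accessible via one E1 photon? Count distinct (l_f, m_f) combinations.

4

E1 requires Δl = ±1, so l_f ∈ {0, 2}; with 0 ≤ l_f ≤ n_f−1 = 3, the allowed l_f values are {0, 2}.
For l_f = 0: m_f ∈ {m_i−1, m_i, m_i+1} ∩ [−0, 0] = {0} → 1 state.
For l_f = 2: m_f ∈ {m_i−1, m_i, m_i+1} ∩ [−2, 2] = {-1, 0, 1} → 3 states.
Total: 4.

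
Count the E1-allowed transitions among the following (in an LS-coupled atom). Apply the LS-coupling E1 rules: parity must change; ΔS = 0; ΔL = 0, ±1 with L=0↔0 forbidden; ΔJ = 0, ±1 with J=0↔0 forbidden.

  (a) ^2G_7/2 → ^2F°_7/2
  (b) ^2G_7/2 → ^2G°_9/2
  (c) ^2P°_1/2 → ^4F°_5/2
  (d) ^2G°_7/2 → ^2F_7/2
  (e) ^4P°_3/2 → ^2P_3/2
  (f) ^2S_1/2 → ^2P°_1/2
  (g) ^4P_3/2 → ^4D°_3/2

(a) allowed
(b) allowed
(c) forbidden (parity, ΔS, ΔL, ΔJ fail)
(d) allowed
(e) forbidden (ΔS fails)
(f) allowed
(g) allowed
Total allowed: 5 of 7.

5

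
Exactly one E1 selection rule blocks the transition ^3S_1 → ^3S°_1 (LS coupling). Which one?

Parity must change: even → odd — ✓.
ΔS = 0: S: 1 → 1 — ✓.
ΔL = 0, ±1 (not L=0↔0): L: 0 → 0, ΔL = +0 — ✗.
ΔJ = 0, ±1 (not J=0↔0): J: 1 → 1, ΔJ = +0 — ✓.

the L=0 ↔ L=0 exclusion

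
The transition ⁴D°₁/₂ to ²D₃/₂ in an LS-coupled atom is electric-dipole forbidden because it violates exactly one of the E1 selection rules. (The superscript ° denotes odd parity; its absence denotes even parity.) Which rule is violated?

the ΔS = 0 rule

Initial level: S=3/2, L=2, J=1/2, parity odd. Final level: S=1/2, L=2, J=3/2, parity even.
Parity must change: odd → even — ok.
ΔS = 0: S: 3/2 → 1/2 — fails.
ΔL = 0, ±1 (not L=0↔0): L: 2 → 2, ΔL = +0 — ok.
ΔJ = 0, ±1 (not J=0↔0): J: 1/2 → 3/2, ΔJ = +1 — ok.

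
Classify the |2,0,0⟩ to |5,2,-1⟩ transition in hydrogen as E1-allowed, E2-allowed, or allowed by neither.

Δl = 2 − 0 = +2; l_i + l_f = 2.
Δm_l = -1.
E1 (Δl = ±1, |Δm_l| ≤ 1): not satisfied.
E2 (Δl = 0,±2, l_i+l_f ≥ 2, |Δm_l| ≤ 2): satisfied.

E2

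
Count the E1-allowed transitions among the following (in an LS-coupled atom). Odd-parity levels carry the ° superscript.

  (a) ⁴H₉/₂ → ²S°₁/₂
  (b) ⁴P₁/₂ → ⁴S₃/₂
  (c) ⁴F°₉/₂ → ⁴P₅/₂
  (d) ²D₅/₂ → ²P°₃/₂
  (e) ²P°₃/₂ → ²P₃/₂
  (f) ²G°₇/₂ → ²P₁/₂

2

(a) forbidden (ΔS, ΔL, ΔJ fail)
(b) forbidden (parity fails)
(c) forbidden (ΔL, ΔJ fail)
(d) allowed
(e) allowed
(f) forbidden (ΔL, ΔJ fail)
Total allowed: 2 of 6.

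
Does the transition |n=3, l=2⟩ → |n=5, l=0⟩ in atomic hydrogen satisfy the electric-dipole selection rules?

forbidden

Δl = 0 − 2 = -2; the E1 rule Δl = ±1 is violated.
The transition is electric-dipole forbidden.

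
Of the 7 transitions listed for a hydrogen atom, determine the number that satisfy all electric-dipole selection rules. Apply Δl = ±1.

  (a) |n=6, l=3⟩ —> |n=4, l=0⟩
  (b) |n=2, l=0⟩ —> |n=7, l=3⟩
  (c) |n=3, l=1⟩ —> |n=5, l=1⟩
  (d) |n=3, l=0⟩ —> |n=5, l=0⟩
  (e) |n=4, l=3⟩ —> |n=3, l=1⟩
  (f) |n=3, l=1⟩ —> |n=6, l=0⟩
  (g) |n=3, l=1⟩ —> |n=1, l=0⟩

2

(a) forbidden — Δl = -3 (E1 requires Δl = ±1)
(b) forbidden — Δl = +3 (E1 requires Δl = ±1)
(c) forbidden — Δl = +0 (E1 requires Δl = ±1)
(d) forbidden — Δl = +0 (E1 requires Δl = ±1)
(e) forbidden — Δl = -2 (E1 requires Δl = ±1)
(f) allowed
(g) allowed
Total allowed: 2 of 7.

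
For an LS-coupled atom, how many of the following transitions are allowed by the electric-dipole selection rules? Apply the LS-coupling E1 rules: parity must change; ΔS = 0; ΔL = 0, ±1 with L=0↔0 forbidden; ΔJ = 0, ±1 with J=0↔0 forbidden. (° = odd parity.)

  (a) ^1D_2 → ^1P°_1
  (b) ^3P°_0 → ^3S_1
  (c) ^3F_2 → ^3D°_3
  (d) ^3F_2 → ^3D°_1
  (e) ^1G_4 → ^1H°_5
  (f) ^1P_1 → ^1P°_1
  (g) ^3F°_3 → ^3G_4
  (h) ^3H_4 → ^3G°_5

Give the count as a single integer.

8

(a) allowed
(b) allowed
(c) allowed
(d) allowed
(e) allowed
(f) allowed
(g) allowed
(h) allowed
Total allowed: 8 of 8.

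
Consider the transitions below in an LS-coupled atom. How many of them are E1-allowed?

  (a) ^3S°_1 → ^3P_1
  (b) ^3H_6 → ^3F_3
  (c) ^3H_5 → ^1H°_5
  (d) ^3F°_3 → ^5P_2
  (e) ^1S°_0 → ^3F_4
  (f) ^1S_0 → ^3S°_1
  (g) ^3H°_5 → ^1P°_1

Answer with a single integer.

1

(a) allowed
(b) forbidden (parity, ΔL, ΔJ fail)
(c) forbidden (ΔS fails)
(d) forbidden (ΔS, ΔL fail)
(e) forbidden (ΔS, ΔL, ΔJ fail)
(f) forbidden (ΔS, ΔL fail)
(g) forbidden (parity, ΔS, ΔL, ΔJ fail)
Total allowed: 1 of 7.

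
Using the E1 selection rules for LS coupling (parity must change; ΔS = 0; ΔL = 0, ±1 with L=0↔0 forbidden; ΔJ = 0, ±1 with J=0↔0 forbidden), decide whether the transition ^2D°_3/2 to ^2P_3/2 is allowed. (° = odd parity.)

Reading off the term symbols: S 1/2→1/2, L 2→1, J 3/2→3/2, parity odd→even.
Parity must change: odd → even — satisfied.
ΔS = 0: S: 1/2 → 1/2 — satisfied.
ΔL = 0, ±1 (not L=0↔0): L: 2 → 1, ΔL = -1 — satisfied.
ΔJ = 0, ±1 (not J=0↔0): J: 3/2 → 3/2, ΔJ = +0 — satisfied.
All four E1 rules are satisfied.

allowed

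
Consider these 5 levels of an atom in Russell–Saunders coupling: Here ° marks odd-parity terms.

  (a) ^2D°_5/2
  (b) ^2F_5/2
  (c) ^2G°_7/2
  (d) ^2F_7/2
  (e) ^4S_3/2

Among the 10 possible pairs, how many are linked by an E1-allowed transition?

(a)–(b): allowed.
(a)–(c): forbidden (parity, ΔL).
(a)–(d): allowed.
(a)–(e): forbidden (ΔS, ΔL).
(b)–(c): allowed.
(b)–(d): forbidden (parity).
(b)–(e): forbidden (parity, ΔS, ΔL).
(c)–(d): allowed.
(c)–(e): forbidden (ΔS, ΔL, ΔJ).
(d)–(e): forbidden (parity, ΔS, ΔL, ΔJ).
Allowed pairs: 4 of 10.

4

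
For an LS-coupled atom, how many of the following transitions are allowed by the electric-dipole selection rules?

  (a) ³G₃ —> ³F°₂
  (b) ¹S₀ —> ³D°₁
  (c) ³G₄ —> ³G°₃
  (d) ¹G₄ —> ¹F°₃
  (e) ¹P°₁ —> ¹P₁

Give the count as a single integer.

4

(a) allowed
(b) forbidden (ΔS, ΔL fail)
(c) allowed
(d) allowed
(e) allowed
Total allowed: 4 of 5.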